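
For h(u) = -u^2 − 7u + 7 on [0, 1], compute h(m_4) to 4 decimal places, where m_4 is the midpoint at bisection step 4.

midpoint 0.5: h = 3.25 > 0 → [0.5, 1]
midpoint 0.75: h = 1.1875 > 0 → [0.75, 1]
midpoint 0.875: h = 0.109375 > 0 → [0.875, 1]
midpoint 0.9375: h = -0.4414 < 0 → [0.875, 0.9375]

-0.4414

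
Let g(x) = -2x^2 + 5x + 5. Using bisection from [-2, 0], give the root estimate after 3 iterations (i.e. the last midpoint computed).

-0.75

g(-1) = -2 < 0, so the root lies in [-1, 0]
g(-0.5) = 2 > 0, so the root lies in [-1, -0.5]
g(-0.75) = 0.125 > 0, so the root lies in [-1, -0.75]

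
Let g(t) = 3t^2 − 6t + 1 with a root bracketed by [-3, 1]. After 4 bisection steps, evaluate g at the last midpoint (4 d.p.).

-0.3125

g(-1) = 10 > 0, so the root lies in [-1, 1]
g(0) = 1 > 0, so the root lies in [0, 1]
g(0.5) = -1.25 < 0, so the root lies in [0, 0.5]
g(0.25) = -0.3125 < 0, so the root lies in [0, 0.25]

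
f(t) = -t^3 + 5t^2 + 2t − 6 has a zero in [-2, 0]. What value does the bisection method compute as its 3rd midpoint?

t = -1 gives f = -2, negative; keep [-2, -1]
t = -1.5 gives f = 5.625, positive; keep [-1.5, -1]
t = -1.25 gives f = 1.265625, positive; keep [-1.25, -1]

-1.25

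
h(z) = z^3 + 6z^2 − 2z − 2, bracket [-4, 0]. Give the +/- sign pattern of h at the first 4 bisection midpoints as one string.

z = -2 gives h = 18, positive; keep [-2, 0]
z = -1 gives h = 5, positive; keep [-1, 0]
z = -0.5 gives h = 0.375, positive; keep [-0.5, 0]
z = -0.25 gives h = -1.1406, negative; keep [-0.5, -0.25]

+++-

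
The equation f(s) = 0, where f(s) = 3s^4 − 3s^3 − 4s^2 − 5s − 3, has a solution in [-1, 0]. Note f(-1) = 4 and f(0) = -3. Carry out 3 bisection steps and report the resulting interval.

[-0.75, -0.625]

midpoint -0.5: f = -0.9375 < 0 → [-1, -0.5]
midpoint -0.75: f = 0.714844 > 0 → [-0.75, -0.5]
midpoint -0.625: f = -0.247314 < 0 → [-0.75, -0.625]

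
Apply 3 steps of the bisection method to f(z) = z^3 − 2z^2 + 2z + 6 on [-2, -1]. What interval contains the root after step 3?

midpoint -1.5: f = -4.875 < 0 → [-1.5, -1]
midpoint -1.25: f = -1.578125 < 0 → [-1.25, -1]
midpoint -1.125: f = -0.205078 < 0 → [-1.125, -1]

[-1.125, -1]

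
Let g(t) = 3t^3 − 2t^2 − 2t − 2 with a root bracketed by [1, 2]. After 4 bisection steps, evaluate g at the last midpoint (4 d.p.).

-0.0964

g(1.5) = 0.625 > 0, so the root lies in [1, 1.5]
g(1.25) = -1.765625 < 0, so the root lies in [1.25, 1.5]
g(1.375) = -0.732422 < 0, so the root lies in [1.375, 1.5]
g(1.4375) = -0.0964 < 0, so the root lies in [1.4375, 1.5]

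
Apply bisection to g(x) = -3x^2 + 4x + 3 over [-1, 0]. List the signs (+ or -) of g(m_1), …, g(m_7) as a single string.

+---+--

m = -0.5, g(m) = 0.25 (+); new bracket [-1, -0.5]
m = -0.75, g(m) = -1.6875 (−); new bracket [-0.75, -0.5]
m = -0.625, g(m) = -0.671875 (−); new bracket [-0.625, -0.5]
m = -0.5625, g(m) = -0.1992 (−); new bracket [-0.5625, -0.5]
m = -0.53125, g(m) = 0.0283 (+); new bracket [-0.5625, -0.53125]
m = -0.546875, g(m) = -0.0847 (−); new bracket [-0.546875, -0.53125]
m = -0.5390625, g(m) = -0.028 (−); new bracket [-0.5390625, -0.53125]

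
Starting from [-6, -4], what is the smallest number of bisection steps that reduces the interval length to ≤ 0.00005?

Width after n steps is 2/2^n. Need 2^n ≥ 2/0.00005 = 40000.
2^15 = 32768 < 40000 ≤ 2^16 = 65536, so n = 16.

16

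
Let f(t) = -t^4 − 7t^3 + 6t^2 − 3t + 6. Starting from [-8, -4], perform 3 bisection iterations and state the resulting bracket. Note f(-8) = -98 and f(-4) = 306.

[-8, -7.5]

midpoint -6: f = 456 > 0 → [-8, -6]
midpoint -7: f = 321 > 0 → [-8, -7]
midpoint -7.5: f = 155.0625 > 0 → [-8, -7.5]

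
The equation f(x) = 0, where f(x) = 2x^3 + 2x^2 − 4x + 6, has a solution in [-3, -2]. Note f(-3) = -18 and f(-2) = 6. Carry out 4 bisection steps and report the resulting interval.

[-2.375, -2.3125]

midpoint -2.5: f = -2.75 < 0 → [-2.5, -2]
midpoint -2.25: f = 2.34375 > 0 → [-2.5, -2.25]
midpoint -2.375: f = -0.011719 < 0 → [-2.375, -2.25]
midpoint -2.3125: f = 1.2124 > 0 → [-2.375, -2.3125]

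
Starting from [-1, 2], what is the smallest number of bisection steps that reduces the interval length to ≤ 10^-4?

Width after n steps is 3/2^n. Need 2^n ≥ 3/10^-4 = 30000.
2^14 = 16384 < 30000 ≤ 2^15 = 32768, so n = 15.

15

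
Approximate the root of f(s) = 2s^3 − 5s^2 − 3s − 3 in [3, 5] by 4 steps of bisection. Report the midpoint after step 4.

3.125

f(4) = 33 > 0, so the root lies in [3, 4]
f(3.5) = 11 > 0, so the root lies in [3, 3.5]
f(3.25) = 3.09375 > 0, so the root lies in [3, 3.25]
f(3.125) = -0.168 < 0, so the root lies in [3.125, 3.25]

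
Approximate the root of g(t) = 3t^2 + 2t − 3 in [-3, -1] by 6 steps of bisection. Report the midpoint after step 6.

-1.40625

t = -2 gives g = 5, positive; keep [-2, -1]
t = -1.5 gives g = 0.75, positive; keep [-1.5, -1]
t = -1.25 gives g = -0.8125, negative; keep [-1.5, -1.25]
t = -1.375 gives g = -0.0781, negative; keep [-1.5, -1.375]
t = -1.4375 gives g = 0.3242, positive; keep [-1.4375, -1.375]
t = -1.40625 gives g = 0.1201, positive; keep [-1.40625, -1.375]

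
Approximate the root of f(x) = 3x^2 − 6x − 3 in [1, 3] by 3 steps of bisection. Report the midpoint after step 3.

2.25

m = 2, f(m) = -3 (−); new bracket [2, 3]
m = 2.5, f(m) = 0.75 (+); new bracket [2, 2.5]
m = 2.25, f(m) = -1.3125 (−); new bracket [2.25, 2.5]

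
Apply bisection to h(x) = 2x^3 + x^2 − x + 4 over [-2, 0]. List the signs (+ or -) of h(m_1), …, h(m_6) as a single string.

++--++

h(-1) = 4 > 0, so the root lies in [-2, -1]
h(-1.5) = 1 > 0, so the root lies in [-2, -1.5]
h(-1.75) = -1.90625 < 0, so the root lies in [-1.75, -1.5]
h(-1.625) = -0.3164 < 0, so the root lies in [-1.625, -1.5]
h(-1.5625) = 0.3745 > 0, so the root lies in [-1.625, -1.5625]
h(-1.59375) = 0.0374 > 0, so the root lies in [-1.625, -1.59375]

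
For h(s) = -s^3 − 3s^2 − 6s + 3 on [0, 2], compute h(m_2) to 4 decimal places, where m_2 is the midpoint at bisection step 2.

-0.8750

m = 1, h(m) = -7 (−); new bracket [0, 1]
m = 0.5, h(m) = -0.875 (−); new bracket [0, 0.5]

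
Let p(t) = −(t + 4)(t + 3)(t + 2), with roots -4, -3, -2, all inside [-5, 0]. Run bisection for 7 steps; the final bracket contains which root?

p(-2.5) = 0.375 > 0, so the root lies in [-2.5, 0]
p(-1.25) = -3.609375 < 0, so the root lies in [-2.5, -1.25]
p(-1.875) = -0.298828 < 0, so the root lies in [-2.5, -1.875]
p(-2.1875) = 0.2761 > 0, so the root lies in [-2.1875, -1.875]
p(-2.03125) = 0.0596 > 0, so the root lies in [-2.03125, -1.875]
p(-1.953125) = -0.1004 < 0, so the root lies in [-2.03125, -1.953125]
p(-1.9921875) = -0.0158 < 0, so the root lies in [-2.03125, -1.9921875]

-2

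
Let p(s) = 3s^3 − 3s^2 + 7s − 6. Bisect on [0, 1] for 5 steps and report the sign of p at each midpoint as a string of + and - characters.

---++

m = 0.5, p(m) = -2.875 (−); new bracket [0.5, 1]
m = 0.75, p(m) = -1.171875 (−); new bracket [0.75, 1]
m = 0.875, p(m) = -0.162109 (−); new bracket [0.875, 1]
m = 0.9375, p(m) = 0.3977 (+); new bracket [0.875, 0.9375]
m = 0.90625, p(m) = 0.1128 (+); new bracket [0.875, 0.90625]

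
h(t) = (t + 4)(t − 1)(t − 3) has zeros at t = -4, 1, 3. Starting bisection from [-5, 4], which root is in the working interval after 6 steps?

-4

midpoint -0.5: h = 18.375 > 0 → [-5, -0.5]
midpoint -2.75: h = 26.953125 > 0 → [-5, -2.75]
midpoint -3.875: h = 4.189453 > 0 → [-5, -3.875]
midpoint -4.4375: h = -17.6931 < 0 → [-4.4375, -3.875]
midpoint -4.15625: h = -5.7655 < 0 → [-4.15625, -3.875]
midpoint -4.015625: h = -0.5498 < 0 → [-4.015625, -3.875]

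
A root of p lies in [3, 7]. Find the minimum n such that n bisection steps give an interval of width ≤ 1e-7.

26

Width after n steps is 4/2^n. Need 2^n ≥ 4/1e-7 = 40000000.
2^25 = 33554432 < 40000000 ≤ 2^26 = 67108864, so n = 26.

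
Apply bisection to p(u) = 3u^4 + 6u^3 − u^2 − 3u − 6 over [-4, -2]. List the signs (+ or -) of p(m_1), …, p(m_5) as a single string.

m = -3, p(m) = 75 (+); new bracket [-3, -2]
m = -2.5, p(m) = 18.6875 (+); new bracket [-2.5, -2]
m = -2.25, p(m) = 4.230469 (+); new bracket [-2.25, -2]
m = -2.125, p(m) = -0.5422 (−); new bracket [-2.25, -2.125]
m = -2.1875, p(m) = 1.6653 (+); new bracket [-2.1875, -2.125]

+++-+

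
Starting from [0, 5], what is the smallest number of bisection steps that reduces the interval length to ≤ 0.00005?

Width after n steps is 5/2^n. Need 2^n ≥ 5/0.00005 = 100000.
2^16 = 65536 < 100000 ≤ 2^17 = 131072, so n = 17.

17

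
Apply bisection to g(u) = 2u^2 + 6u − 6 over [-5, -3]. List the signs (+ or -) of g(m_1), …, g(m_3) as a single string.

+--

m = -4, g(m) = 2 (+); new bracket [-4, -3]
m = -3.5, g(m) = -2.5 (−); new bracket [-4, -3.5]
m = -3.75, g(m) = -0.375 (−); new bracket [-4, -3.75]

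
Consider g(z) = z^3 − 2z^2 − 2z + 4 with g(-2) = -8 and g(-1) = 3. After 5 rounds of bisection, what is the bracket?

[-1.4375, -1.40625]

g(-1.5) = -0.875 < 0, so the root lies in [-1.5, -1]
g(-1.25) = 1.421875 > 0, so the root lies in [-1.5, -1.25]
g(-1.375) = 0.369141 > 0, so the root lies in [-1.5, -1.375]
g(-1.4375) = -0.2283 < 0, so the root lies in [-1.4375, -1.375]
g(-1.40625) = 0.0765 > 0, so the root lies in [-1.4375, -1.40625]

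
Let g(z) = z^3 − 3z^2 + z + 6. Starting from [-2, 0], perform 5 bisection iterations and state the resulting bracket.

[-1.125, -1.0625]

m = -1, g(m) = 1 (+); new bracket [-2, -1]
m = -1.5, g(m) = -5.625 (−); new bracket [-1.5, -1]
m = -1.25, g(m) = -1.890625 (−); new bracket [-1.25, -1]
m = -1.125, g(m) = -0.3457 (−); new bracket [-1.125, -1]
m = -1.0625, g(m) = 0.3513 (+); new bracket [-1.125, -1.0625]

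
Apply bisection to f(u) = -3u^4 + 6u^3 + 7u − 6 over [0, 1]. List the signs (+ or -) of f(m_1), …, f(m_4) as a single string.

-+-+

u = 0.5 gives f = -1.9375, negative; keep [0.5, 1]
u = 0.75 gives f = 0.832031, positive; keep [0.5, 0.75]
u = 0.625 gives f = -0.61792, negative; keep [0.625, 0.75]
u = 0.6875 gives f = 0.092, positive; keep [0.625, 0.6875]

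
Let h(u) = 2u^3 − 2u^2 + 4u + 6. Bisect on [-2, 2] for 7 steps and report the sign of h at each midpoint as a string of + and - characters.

m = 0, h(m) = 6 (+); new bracket [-2, 0]
m = -1, h(m) = -2 (−); new bracket [-1, 0]
m = -0.5, h(m) = 3.25 (+); new bracket [-1, -0.5]
m = -0.75, h(m) = 1.0312 (+); new bracket [-1, -0.75]
m = -0.875, h(m) = -0.3711 (−); new bracket [-0.875, -0.75]
m = -0.8125, h(m) = 0.3569 (+); new bracket [-0.875, -0.8125]
m = -0.84375, h(m) = -0.0002 (−); new bracket [-0.84375, -0.8125]

+-++-+-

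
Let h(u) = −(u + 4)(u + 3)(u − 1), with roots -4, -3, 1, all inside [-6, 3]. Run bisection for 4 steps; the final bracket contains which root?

m = -1.5, h(m) = 9.375 (+); new bracket [-1.5, 3]
m = 0.75, h(m) = 4.453125 (+); new bracket [0.75, 3]
m = 1.875, h(m) = -25.060547 (−); new bracket [0.75, 1.875]
m = 1.3125, h(m) = -7.1594 (−); new bracket [0.75, 1.3125]

1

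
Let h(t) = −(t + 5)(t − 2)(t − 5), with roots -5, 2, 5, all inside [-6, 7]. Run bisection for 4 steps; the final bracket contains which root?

m = 0.5, h(m) = -37.125 (−); new bracket [-6, 0.5]
m = -2.75, h(m) = -82.828125 (−); new bracket [-6, -2.75]
m = -4.375, h(m) = -37.353516 (−); new bracket [-6, -4.375]
m = -5.1875, h(m) = 13.7292 (+); new bracket [-5.1875, -4.375]

-5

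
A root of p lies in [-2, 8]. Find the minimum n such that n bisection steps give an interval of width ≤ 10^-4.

17

Width after n steps is 10/2^n. Need 2^n ≥ 10/10^-4 = 100000.
2^16 = 65536 < 100000 ≤ 2^17 = 131072, so n = 17.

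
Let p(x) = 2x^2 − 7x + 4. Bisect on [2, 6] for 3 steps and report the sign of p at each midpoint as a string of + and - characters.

p(4) = 8 > 0, so the root lies in [2, 4]
p(3) = 1 > 0, so the root lies in [2, 3]
p(2.5) = -1 < 0, so the root lies in [2.5, 3]

++-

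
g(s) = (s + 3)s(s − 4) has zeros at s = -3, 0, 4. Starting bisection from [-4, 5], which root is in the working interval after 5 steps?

4

g(0.5) = -6.125 < 0, so the root lies in [0.5, 5]
g(2.75) = -19.765625 < 0, so the root lies in [2.75, 5]
g(3.875) = -3.330078 < 0, so the root lies in [3.875, 5]
g(4.4375) = 14.4392 > 0, so the root lies in [3.875, 4.4375]
g(4.15625) = 4.6474 > 0, so the root lies in [3.875, 4.15625]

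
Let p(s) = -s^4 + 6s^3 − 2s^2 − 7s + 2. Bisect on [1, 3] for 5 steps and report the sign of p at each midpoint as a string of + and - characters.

++-+-

m = 2, p(m) = 12 (+); new bracket [1, 2]
m = 1.5, p(m) = 2.1875 (+); new bracket [1, 1.5]
m = 1.25, p(m) = -0.597656 (−); new bracket [1.25, 1.5]
m = 1.375, p(m) = 0.6169 (+); new bracket [1.25, 1.375]
m = 1.3125, p(m) = -0.0344 (−); new bracket [1.3125, 1.375]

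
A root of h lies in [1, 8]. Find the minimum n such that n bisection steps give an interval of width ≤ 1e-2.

Width after n steps is 7/2^n. Need 2^n ≥ 7/1e-2 = 700.
2^9 = 512 < 700 ≤ 2^10 = 1024, so n = 10.

10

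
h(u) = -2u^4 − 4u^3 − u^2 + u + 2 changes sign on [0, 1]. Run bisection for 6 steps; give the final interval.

u = 0.5 gives h = 1.625, positive; keep [0.5, 1]
u = 0.75 gives h = -0.132812, negative; keep [0.5, 0.75]
u = 0.625 gives h = 0.952637, positive; keep [0.625, 0.75]
u = 0.6875 gives h = 0.4682, positive; keep [0.6875, 0.75]
u = 0.71875 gives h = 0.1832, positive; keep [0.71875, 0.75]
u = 0.734375 gives h = 0.0292, positive; keep [0.734375, 0.75]

[0.734375, 0.75]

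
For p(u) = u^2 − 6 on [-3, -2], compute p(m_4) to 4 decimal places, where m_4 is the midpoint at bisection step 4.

midpoint -2.5: p = 0.25 > 0 → [-2.5, -2]
midpoint -2.25: p = -0.9375 < 0 → [-2.5, -2.25]
midpoint -2.375: p = -0.359375 < 0 → [-2.5, -2.375]
midpoint -2.4375: p = -0.0586 < 0 → [-2.5, -2.4375]

-0.0586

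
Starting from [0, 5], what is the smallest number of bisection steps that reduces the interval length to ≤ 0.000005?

Width after n steps is 5/2^n. Need 2^n ≥ 5/0.000005 = 1000000.
2^19 = 524288 < 1000000 ≤ 2^20 = 1048576, so n = 20.

20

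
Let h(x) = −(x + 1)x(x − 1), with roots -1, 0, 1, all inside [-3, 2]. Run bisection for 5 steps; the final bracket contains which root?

-1

x = -0.5 gives h = -0.375, negative; keep [-3, -0.5]
x = -1.75 gives h = 3.609375, positive; keep [-1.75, -0.5]
x = -1.125 gives h = 0.298828, positive; keep [-1.125, -0.5]
x = -0.8125 gives h = -0.2761, negative; keep [-1.125, -0.8125]
x = -0.96875 gives h = -0.0596, negative; keep [-1.125, -0.96875]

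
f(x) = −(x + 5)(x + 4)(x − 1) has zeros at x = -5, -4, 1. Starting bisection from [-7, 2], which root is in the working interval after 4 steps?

midpoint -2.5: f = 13.125 > 0 → [-2.5, 2]
midpoint -0.25: f = 22.265625 > 0 → [-0.25, 2]
midpoint 0.875: f = 3.580078 > 0 → [0.875, 2]
midpoint 1.4375: f = -15.3142 < 0 → [0.875, 1.4375]

1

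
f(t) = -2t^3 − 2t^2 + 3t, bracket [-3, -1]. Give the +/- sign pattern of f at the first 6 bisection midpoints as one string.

t = -2 gives f = 2, positive; keep [-2, -1]
t = -1.5 gives f = -2.25, negative; keep [-2, -1.5]
t = -1.75 gives f = -0.65625, negative; keep [-2, -1.75]
t = -1.875 gives f = 0.5273, positive; keep [-1.875, -1.75]
t = -1.8125 gives f = -0.0991, negative; keep [-1.875, -1.8125]
t = -1.84375 gives f = 0.2053, positive; keep [-1.84375, -1.8125]

+--+-+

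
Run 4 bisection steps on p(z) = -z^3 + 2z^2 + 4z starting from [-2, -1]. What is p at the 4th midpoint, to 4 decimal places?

p(-1.5) = 1.875 > 0, so the root lies in [-1.5, -1]
p(-1.25) = 0.078125 > 0, so the root lies in [-1.25, -1]
p(-1.125) = -0.544922 < 0, so the root lies in [-1.25, -1.125]
p(-1.1875) = -0.2551 < 0, so the root lies in [-1.25, -1.1875]

-0.2551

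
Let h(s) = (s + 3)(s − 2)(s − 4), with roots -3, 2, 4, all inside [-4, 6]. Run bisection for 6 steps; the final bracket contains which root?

-3

m = 1, h(m) = 12 (+); new bracket [-4, 1]
m = -1.5, h(m) = 28.875 (+); new bracket [-4, -1.5]
m = -2.75, h(m) = 8.015625 (+); new bracket [-4, -2.75]
m = -3.375, h(m) = -14.8652 (−); new bracket [-3.375, -2.75]
m = -3.0625, h(m) = -2.2346 (−); new bracket [-3.0625, -2.75]
m = -2.90625, h(m) = 3.1766 (+); new bracket [-3.0625, -2.90625]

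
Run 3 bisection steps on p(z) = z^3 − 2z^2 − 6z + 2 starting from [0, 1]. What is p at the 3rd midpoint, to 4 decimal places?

-0.4785

p(0.5) = -1.375 < 0, so the root lies in [0, 0.5]
p(0.25) = 0.390625 > 0, so the root lies in [0.25, 0.5]
p(0.375) = -0.478516 < 0, so the root lies in [0.25, 0.375]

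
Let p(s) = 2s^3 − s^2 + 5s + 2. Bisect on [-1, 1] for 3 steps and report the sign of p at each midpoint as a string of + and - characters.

+-+

midpoint 0: p = 2 > 0 → [-1, 0]
midpoint -0.5: p = -1 < 0 → [-0.5, 0]
midpoint -0.25: p = 0.65625 > 0 → [-0.5, -0.25]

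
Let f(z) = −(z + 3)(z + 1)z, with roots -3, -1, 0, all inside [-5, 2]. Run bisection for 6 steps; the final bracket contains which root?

z = -1.5 gives f = -1.125, negative; keep [-5, -1.5]
z = -3.25 gives f = 1.828125, positive; keep [-3.25, -1.5]
z = -2.375 gives f = -2.041016, negative; keep [-3.25, -2.375]
z = -2.8125 gives f = -0.9558, negative; keep [-3.25, -2.8125]
z = -3.03125 gives f = 0.1924, positive; keep [-3.03125, -2.8125]
z = -2.921875 gives f = -0.4387, negative; keep [-3.03125, -2.921875]

-3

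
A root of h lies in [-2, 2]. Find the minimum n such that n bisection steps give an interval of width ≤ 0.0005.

Width after n steps is 4/2^n. Need 2^n ≥ 4/0.0005 = 8000.
2^12 = 4096 < 8000 ≤ 2^13 = 8192, so n = 13.

13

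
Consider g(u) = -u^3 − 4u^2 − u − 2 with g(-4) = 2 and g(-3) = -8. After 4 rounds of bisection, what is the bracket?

m = -3.5, g(m) = -4.625 (−); new bracket [-4, -3.5]
m = -3.75, g(m) = -1.765625 (−); new bracket [-4, -3.75]
m = -3.875, g(m) = -0.001953 (−); new bracket [-4, -3.875]
m = -3.9375, g(m) = 0.9685 (+); new bracket [-3.9375, -3.875]

[-3.9375, -3.875]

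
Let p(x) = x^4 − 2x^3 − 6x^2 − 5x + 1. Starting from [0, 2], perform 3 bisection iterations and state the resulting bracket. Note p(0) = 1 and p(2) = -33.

midpoint 1: p = -11 < 0 → [0, 1]
midpoint 0.5: p = -3.1875 < 0 → [0, 0.5]
midpoint 0.25: p = -0.652344 < 0 → [0, 0.25]

[0, 0.25]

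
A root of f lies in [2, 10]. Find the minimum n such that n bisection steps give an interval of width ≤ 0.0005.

Width after n steps is 8/2^n. Need 2^n ≥ 8/0.0005 = 16000.
2^13 = 8192 < 16000 ≤ 2^14 = 16384, so n = 14.

14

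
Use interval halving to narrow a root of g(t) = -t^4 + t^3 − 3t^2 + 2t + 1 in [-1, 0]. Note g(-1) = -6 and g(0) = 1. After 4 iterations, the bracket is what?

[-0.375, -0.3125]

midpoint -0.5: g = -0.9375 < 0 → [-0.5, 0]
midpoint -0.25: g = 0.292969 > 0 → [-0.5, -0.25]
midpoint -0.375: g = -0.244385 < 0 → [-0.375, -0.25]
midpoint -0.3125: g = 0.042 > 0 → [-0.375, -0.3125]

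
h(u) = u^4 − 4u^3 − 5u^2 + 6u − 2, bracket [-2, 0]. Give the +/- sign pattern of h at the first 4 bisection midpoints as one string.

m = -1, h(m) = -8 (−); new bracket [-2, -1]
m = -1.5, h(m) = -3.6875 (−); new bracket [-2, -1.5]
m = -1.75, h(m) = 3.003906 (+); new bracket [-1.75, -1.5]
m = -1.625, h(m) = -0.8162 (−); new bracket [-1.75, -1.625]

--+-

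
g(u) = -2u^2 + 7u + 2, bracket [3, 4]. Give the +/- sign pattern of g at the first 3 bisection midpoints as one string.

++-

m = 3.5, g(m) = 2 (+); new bracket [3.5, 4]
m = 3.75, g(m) = 0.125 (+); new bracket [3.75, 4]
m = 3.875, g(m) = -0.90625 (−); new bracket [3.75, 3.875]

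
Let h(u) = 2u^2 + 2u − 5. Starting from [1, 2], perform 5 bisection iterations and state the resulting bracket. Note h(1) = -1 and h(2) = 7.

midpoint 1.5: h = 2.5 > 0 → [1, 1.5]
midpoint 1.25: h = 0.625 > 0 → [1, 1.25]
midpoint 1.125: h = -0.21875 < 0 → [1.125, 1.25]
midpoint 1.1875: h = 0.1953 > 0 → [1.125, 1.1875]
midpoint 1.15625: h = -0.0137 < 0 → [1.15625, 1.1875]

[1.15625, 1.1875]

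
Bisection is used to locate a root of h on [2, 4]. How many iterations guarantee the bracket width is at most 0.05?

6

Width after n steps is 2/2^n. Need 2^n ≥ 2/0.05 = 40.
2^5 = 32 < 40 ≤ 2^6 = 64, so n = 6.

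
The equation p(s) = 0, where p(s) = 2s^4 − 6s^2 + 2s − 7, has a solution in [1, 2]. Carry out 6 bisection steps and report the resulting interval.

midpoint 1.5: p = -7.375 < 0 → [1.5, 2]
midpoint 1.75: p = -3.117188 < 0 → [1.75, 2]
midpoint 1.875: p = 0.375488 > 0 → [1.75, 1.875]
midpoint 1.8125: p = -1.5014 < 0 → [1.8125, 1.875]
midpoint 1.84375: p = -0.597 < 0 → [1.84375, 1.875]
midpoint 1.859375: p = -0.1194 < 0 → [1.859375, 1.875]

[1.859375, 1.875]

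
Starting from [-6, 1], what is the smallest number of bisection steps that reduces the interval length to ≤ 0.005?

Width after n steps is 7/2^n. Need 2^n ≥ 7/0.005 = 1400.
2^10 = 1024 < 1400 ≤ 2^11 = 2048, so n = 11.

11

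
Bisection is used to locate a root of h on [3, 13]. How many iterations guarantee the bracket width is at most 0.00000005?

28

Width after n steps is 10/2^n. Need 2^n ≥ 10/0.00000005 = 200000000.
2^27 = 134217728 < 200000000 ≤ 2^28 = 268435456, so n = 28.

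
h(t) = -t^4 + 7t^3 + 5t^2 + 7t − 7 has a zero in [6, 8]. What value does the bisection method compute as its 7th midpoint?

7.734375

h(7) = 287 > 0, so the root lies in [7, 8]
h(7.5) = 115.8125 > 0, so the root lies in [7.5, 8]
h(7.75) = -1.550781 < 0, so the root lies in [7.5, 7.75]
h(7.625) = 60.0017 > 0, so the root lies in [7.625, 7.75]
h(7.6875) = 29.9604 > 0, so the root lies in [7.6875, 7.75]
h(7.71875) = 14.3907 > 0, so the root lies in [7.71875, 7.75]
h(7.734375) = 6.4667 > 0, so the root lies in [7.734375, 7.75]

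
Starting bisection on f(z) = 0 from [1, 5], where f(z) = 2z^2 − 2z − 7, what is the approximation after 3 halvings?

2.5

z = 3 gives f = 5, positive; keep [1, 3]
z = 2 gives f = -3, negative; keep [2, 3]
z = 2.5 gives f = 0.5, positive; keep [2, 2.5]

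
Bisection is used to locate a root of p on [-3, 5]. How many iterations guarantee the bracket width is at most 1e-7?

Width after n steps is 8/2^n. Need 2^n ≥ 8/1e-7 = 80000000.
2^26 = 67108864 < 80000000 ≤ 2^27 = 134217728, so n = 27.

27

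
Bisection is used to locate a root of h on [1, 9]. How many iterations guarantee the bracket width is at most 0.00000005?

Width after n steps is 8/2^n. Need 2^n ≥ 8/0.00000005 = 160000000.
2^27 = 134217728 < 160000000 ≤ 2^28 = 268435456, so n = 28.

28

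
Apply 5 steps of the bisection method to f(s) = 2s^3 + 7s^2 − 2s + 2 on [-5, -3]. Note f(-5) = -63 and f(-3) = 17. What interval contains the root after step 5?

f(-4) = -6 < 0, so the root lies in [-4, -3]
f(-3.5) = 9 > 0, so the root lies in [-4, -3.5]
f(-3.75) = 2.46875 > 0, so the root lies in [-4, -3.75]
f(-3.875) = -1.5117 < 0, so the root lies in [-3.875, -3.75]
f(-3.8125) = 0.5405 > 0, so the root lies in [-3.875, -3.8125]

[-3.875, -3.8125]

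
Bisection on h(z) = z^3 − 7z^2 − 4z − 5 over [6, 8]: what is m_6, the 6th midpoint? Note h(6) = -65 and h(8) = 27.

h(7) = -33 < 0, so the root lies in [7, 8]
h(7.5) = -6.875 < 0, so the root lies in [7.5, 8]
h(7.75) = 9.046875 > 0, so the root lies in [7.5, 7.75]
h(7.625) = 0.8379 > 0, so the root lies in [7.5, 7.625]
h(7.5625) = -3.0798 < 0, so the root lies in [7.5625, 7.625]
h(7.59375) = -1.1364 < 0, so the root lies in [7.59375, 7.625]

7.59375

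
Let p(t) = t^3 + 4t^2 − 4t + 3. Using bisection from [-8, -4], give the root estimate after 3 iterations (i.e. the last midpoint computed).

-4.5

midpoint -6: p = -45 < 0 → [-6, -4]
midpoint -5: p = -2 < 0 → [-5, -4]
midpoint -4.5: p = 10.875 > 0 → [-5, -4.5]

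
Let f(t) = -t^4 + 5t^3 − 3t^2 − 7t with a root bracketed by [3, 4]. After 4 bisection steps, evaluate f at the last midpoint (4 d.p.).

-0.7949

m = 3.5, f(m) = 3.0625 (+); new bracket [3.5, 4]
m = 3.75, f(m) = -2.519531 (−); new bracket [3.5, 3.75]
m = 3.625, f(m) = 0.700928 (+); new bracket [3.625, 3.75]
m = 3.6875, f(m) = -0.7949 (−); new bracket [3.625, 3.6875]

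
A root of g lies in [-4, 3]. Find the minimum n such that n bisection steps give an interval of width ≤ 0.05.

Width after n steps is 7/2^n. Need 2^n ≥ 7/0.05 = 140.
2^7 = 128 < 140 ≤ 2^8 = 256, so n = 8.

8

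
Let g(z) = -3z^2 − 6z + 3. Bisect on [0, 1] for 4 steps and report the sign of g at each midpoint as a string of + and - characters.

z = 0.5 gives g = -0.75, negative; keep [0, 0.5]
z = 0.25 gives g = 1.3125, positive; keep [0.25, 0.5]
z = 0.375 gives g = 0.328125, positive; keep [0.375, 0.5]
z = 0.4375 gives g = -0.1992, negative; keep [0.375, 0.4375]

-++-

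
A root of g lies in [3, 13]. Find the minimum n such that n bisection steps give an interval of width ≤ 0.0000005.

25

Width after n steps is 10/2^n. Need 2^n ≥ 10/0.0000005 = 20000000.
2^24 = 16777216 < 20000000 ≤ 2^25 = 33554432, so n = 25.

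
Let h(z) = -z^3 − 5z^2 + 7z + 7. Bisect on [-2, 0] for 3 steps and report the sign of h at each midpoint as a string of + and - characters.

midpoint -1: h = -4 < 0 → [-1, 0]
midpoint -0.5: h = 2.375 > 0 → [-1, -0.5]
midpoint -0.75: h = -0.640625 < 0 → [-0.75, -0.5]

-+-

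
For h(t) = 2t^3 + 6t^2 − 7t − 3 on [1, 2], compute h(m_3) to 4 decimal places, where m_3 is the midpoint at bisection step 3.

-0.4336

m = 1.5, h(m) = 6.75 (+); new bracket [1, 1.5]
m = 1.25, h(m) = 1.53125 (+); new bracket [1, 1.25]
m = 1.125, h(m) = -0.433594 (−); new bracket [1.125, 1.25]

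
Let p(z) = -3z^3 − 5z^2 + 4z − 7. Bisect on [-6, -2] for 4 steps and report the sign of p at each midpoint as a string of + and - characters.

p(-4) = 89 > 0, so the root lies in [-4, -2]
p(-3) = 17 > 0, so the root lies in [-3, -2]
p(-2.5) = -1.375 < 0, so the root lies in [-3, -2.5]
p(-2.75) = 6.5781 > 0, so the root lies in [-2.75, -2.5]

++-+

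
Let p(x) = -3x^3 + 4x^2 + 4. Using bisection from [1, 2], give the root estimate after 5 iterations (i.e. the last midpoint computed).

1.78125

p(1.5) = 2.875 > 0, so the root lies in [1.5, 2]
p(1.75) = 0.171875 > 0, so the root lies in [1.75, 2]
p(1.875) = -1.712891 < 0, so the root lies in [1.75, 1.875]
p(1.8125) = -0.7224 < 0, so the root lies in [1.75, 1.8125]
p(1.78125) = -0.2635 < 0, so the root lies in [1.75, 1.78125]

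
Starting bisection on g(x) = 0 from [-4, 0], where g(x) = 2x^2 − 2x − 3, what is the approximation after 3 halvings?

-0.5

midpoint -2: g = 9 > 0 → [-2, 0]
midpoint -1: g = 1 > 0 → [-1, 0]
midpoint -0.5: g = -1.5 < 0 → [-1, -0.5]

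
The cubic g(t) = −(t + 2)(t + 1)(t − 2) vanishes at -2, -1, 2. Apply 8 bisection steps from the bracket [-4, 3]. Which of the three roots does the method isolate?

2

t = -0.5 gives g = 1.875, positive; keep [-0.5, 3]
t = 1.25 gives g = 5.484375, positive; keep [1.25, 3]
t = 2.125 gives g = -1.611328, negative; keep [1.25, 2.125]
t = 1.6875 gives g = 3.0969, positive; keep [1.6875, 2.125]
t = 1.90625 gives g = 1.0643, positive; keep [1.90625, 2.125]
t = 2.015625 gives g = -0.1892, negative; keep [1.90625, 2.015625]
t = 1.9609375 gives g = 0.4581, positive; keep [1.9609375, 2.015625]
t = 1.98828125 gives g = 0.1397, positive; keep [1.98828125, 2.015625]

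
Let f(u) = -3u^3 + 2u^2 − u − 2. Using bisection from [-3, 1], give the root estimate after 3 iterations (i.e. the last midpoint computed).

f(-1) = 4 > 0, so the root lies in [-1, 1]
f(0) = -2 < 0, so the root lies in [-1, 0]
f(-0.5) = -0.625 < 0, so the root lies in [-1, -0.5]

-0.5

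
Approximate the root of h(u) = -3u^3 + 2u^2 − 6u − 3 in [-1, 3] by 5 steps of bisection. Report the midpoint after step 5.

-0.375

m = 1, h(m) = -10 (−); new bracket [-1, 1]
m = 0, h(m) = -3 (−); new bracket [-1, 0]
m = -0.5, h(m) = 0.875 (+); new bracket [-0.5, 0]
m = -0.25, h(m) = -1.3281 (−); new bracket [-0.5, -0.25]
m = -0.375, h(m) = -0.3105 (−); new bracket [-0.5, -0.375]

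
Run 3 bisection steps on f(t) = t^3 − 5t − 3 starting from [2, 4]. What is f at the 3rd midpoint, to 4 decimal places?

midpoint 3: f = 9 > 0 → [2, 3]
midpoint 2.5: f = 0.125 > 0 → [2, 2.5]
midpoint 2.25: f = -2.859375 < 0 → [2.25, 2.5]

-2.8594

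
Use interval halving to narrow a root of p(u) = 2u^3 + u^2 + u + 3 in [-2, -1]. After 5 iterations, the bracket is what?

midpoint -1.5: p = -3 < 0 → [-1.5, -1]
midpoint -1.25: p = -0.59375 < 0 → [-1.25, -1]
midpoint -1.125: p = 0.292969 > 0 → [-1.25, -1.125]
midpoint -1.1875: p = -0.1265 < 0 → [-1.1875, -1.125]
midpoint -1.15625: p = 0.0891 > 0 → [-1.1875, -1.15625]

[-1.1875, -1.15625]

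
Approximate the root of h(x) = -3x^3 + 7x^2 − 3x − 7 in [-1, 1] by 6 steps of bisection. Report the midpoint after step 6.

h(0) = -7 < 0, so the root lies in [-1, 0]
h(-0.5) = -3.375 < 0, so the root lies in [-1, -0.5]
h(-0.75) = 0.453125 > 0, so the root lies in [-0.75, -0.5]
h(-0.625) = -1.6582 < 0, so the root lies in [-0.75, -0.625]
h(-0.6875) = -0.6541 < 0, so the root lies in [-0.75, -0.6875]
h(-0.71875) = -0.1136 < 0, so the root lies in [-0.75, -0.71875]

-0.71875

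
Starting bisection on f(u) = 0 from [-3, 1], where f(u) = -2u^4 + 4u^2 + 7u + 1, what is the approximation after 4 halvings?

-0.25

f(-1) = -4 < 0, so the root lies in [-1, 1]
f(0) = 1 > 0, so the root lies in [-1, 0]
f(-0.5) = -1.625 < 0, so the root lies in [-0.5, 0]
f(-0.25) = -0.5078 < 0, so the root lies in [-0.25, 0]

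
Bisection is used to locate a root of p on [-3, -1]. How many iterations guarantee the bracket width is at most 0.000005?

Width after n steps is 2/2^n. Need 2^n ≥ 2/0.000005 = 400000.
2^18 = 262144 < 400000 ≤ 2^19 = 524288, so n = 19.

19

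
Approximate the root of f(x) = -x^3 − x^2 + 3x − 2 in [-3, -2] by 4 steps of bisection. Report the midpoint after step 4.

x = -2.5 gives f = -0.125, negative; keep [-3, -2.5]
x = -2.75 gives f = 2.984375, positive; keep [-2.75, -2.5]
x = -2.625 gives f = 1.322266, positive; keep [-2.625, -2.5]
x = -2.5625 gives f = 0.5725, positive; keep [-2.5625, -2.5]

-2.5625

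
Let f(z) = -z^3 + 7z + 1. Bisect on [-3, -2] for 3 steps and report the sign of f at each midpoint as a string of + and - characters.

-++

f(-2.5) = -0.875 < 0, so the root lies in [-3, -2.5]
f(-2.75) = 2.546875 > 0, so the root lies in [-2.75, -2.5]
f(-2.625) = 0.712891 > 0, so the root lies in [-2.625, -2.5]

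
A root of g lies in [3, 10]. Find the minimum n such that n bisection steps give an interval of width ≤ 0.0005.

Width after n steps is 7/2^n. Need 2^n ≥ 7/0.0005 = 14000.
2^13 = 8192 < 14000 ≤ 2^14 = 16384, so n = 14.

14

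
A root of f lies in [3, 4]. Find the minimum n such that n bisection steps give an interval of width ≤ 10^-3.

10

Width after n steps is 1/2^n. Need 2^n ≥ 1/10^-3 = 1000.
2^9 = 512 < 1000 ≤ 2^10 = 1024, so n = 10.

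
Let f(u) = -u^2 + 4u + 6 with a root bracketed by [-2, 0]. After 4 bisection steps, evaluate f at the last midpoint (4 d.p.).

u = -1 gives f = 1, positive; keep [-2, -1]
u = -1.5 gives f = -2.25, negative; keep [-1.5, -1]
u = -1.25 gives f = -0.5625, negative; keep [-1.25, -1]
u = -1.125 gives f = 0.2344, positive; keep [-1.25, -1.125]

0.2344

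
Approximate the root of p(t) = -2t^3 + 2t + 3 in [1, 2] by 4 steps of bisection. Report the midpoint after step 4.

1.4375

t = 1.5 gives p = -0.75, negative; keep [1, 1.5]
t = 1.25 gives p = 1.59375, positive; keep [1.25, 1.5]
t = 1.375 gives p = 0.550781, positive; keep [1.375, 1.5]
t = 1.4375 gives p = -0.0659, negative; keep [1.375, 1.4375]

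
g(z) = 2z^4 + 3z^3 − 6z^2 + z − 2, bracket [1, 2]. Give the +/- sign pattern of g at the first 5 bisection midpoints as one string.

g(1.5) = 6.25 > 0, so the root lies in [1, 1.5]
g(1.25) = 0.617188 > 0, so the root lies in [1, 1.25]
g(1.125) = -0.993652 < 0, so the root lies in [1.125, 1.25]
g(1.1875) = -0.2727 < 0, so the root lies in [1.1875, 1.25]
g(1.21875) = 0.15 > 0, so the root lies in [1.1875, 1.21875]

++--+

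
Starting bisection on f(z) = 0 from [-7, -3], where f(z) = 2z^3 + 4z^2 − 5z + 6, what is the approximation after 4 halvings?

-3.25

midpoint -5: f = -119 < 0 → [-5, -3]
midpoint -4: f = -38 < 0 → [-4, -3]
midpoint -3.5: f = -13.25 < 0 → [-3.5, -3]
midpoint -3.25: f = -4.1562 < 0 → [-3.25, -3]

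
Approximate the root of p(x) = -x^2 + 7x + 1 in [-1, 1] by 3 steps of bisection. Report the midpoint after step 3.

-0.25

midpoint 0: p = 1 > 0 → [-1, 0]
midpoint -0.5: p = -2.75 < 0 → [-0.5, 0]
midpoint -0.25: p = -0.8125 < 0 → [-0.25, 0]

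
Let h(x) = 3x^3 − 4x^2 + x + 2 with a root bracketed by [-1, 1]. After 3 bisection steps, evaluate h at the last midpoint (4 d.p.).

-2.2656

x = 0 gives h = 2, positive; keep [-1, 0]
x = -0.5 gives h = 0.125, positive; keep [-1, -0.5]
x = -0.75 gives h = -2.265625, negative; keep [-0.75, -0.5]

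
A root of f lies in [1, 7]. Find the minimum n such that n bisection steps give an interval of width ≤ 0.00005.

17

Width after n steps is 6/2^n. Need 2^n ≥ 6/0.00005 = 120000.
2^16 = 65536 < 120000 ≤ 2^17 = 131072, so n = 17.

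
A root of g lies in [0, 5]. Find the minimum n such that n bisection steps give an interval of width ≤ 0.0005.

Width after n steps is 5/2^n. Need 2^n ≥ 5/0.0005 = 10000.
2^13 = 8192 < 10000 ≤ 2^14 = 16384, so n = 14.

14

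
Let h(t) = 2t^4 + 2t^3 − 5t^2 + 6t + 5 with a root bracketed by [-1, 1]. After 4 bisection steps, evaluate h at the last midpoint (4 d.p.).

midpoint 0: h = 5 > 0 → [-1, 0]
midpoint -0.5: h = 0.625 > 0 → [-1, -0.5]
midpoint -0.75: h = -2.523438 < 0 → [-0.75, -0.5]
midpoint -0.625: h = -0.8862 < 0 → [-0.625, -0.5]

-0.8862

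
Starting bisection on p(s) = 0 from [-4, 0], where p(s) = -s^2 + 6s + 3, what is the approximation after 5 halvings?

-0.375

s = -2 gives p = -13, negative; keep [-2, 0]
s = -1 gives p = -4, negative; keep [-1, 0]
s = -0.5 gives p = -0.25, negative; keep [-0.5, 0]
s = -0.25 gives p = 1.4375, positive; keep [-0.5, -0.25]
s = -0.375 gives p = 0.6094, positive; keep [-0.5, -0.375]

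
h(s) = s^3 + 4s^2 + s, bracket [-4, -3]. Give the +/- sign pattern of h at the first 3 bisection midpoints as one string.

+-+

h(-3.5) = 2.625 > 0, so the root lies in [-4, -3.5]
h(-3.75) = -0.234375 < 0, so the root lies in [-3.75, -3.5]
h(-3.625) = 1.302734 > 0, so the root lies in [-3.75, -3.625]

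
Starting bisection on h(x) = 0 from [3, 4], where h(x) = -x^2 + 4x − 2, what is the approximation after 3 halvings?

3.375

h(3.5) = -0.25 < 0, so the root lies in [3, 3.5]
h(3.25) = 0.4375 > 0, so the root lies in [3.25, 3.5]
h(3.375) = 0.109375 > 0, so the root lies in [3.375, 3.5]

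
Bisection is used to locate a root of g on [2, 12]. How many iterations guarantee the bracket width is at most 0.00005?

18

Width after n steps is 10/2^n. Need 2^n ≥ 10/0.00005 = 200000.
2^17 = 131072 < 200000 ≤ 2^18 = 262144, so n = 18.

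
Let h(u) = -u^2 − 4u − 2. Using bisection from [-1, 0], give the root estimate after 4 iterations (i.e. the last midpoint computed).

u = -0.5 gives h = -0.25, negative; keep [-1, -0.5]
u = -0.75 gives h = 0.4375, positive; keep [-0.75, -0.5]
u = -0.625 gives h = 0.109375, positive; keep [-0.625, -0.5]
u = -0.5625 gives h = -0.0664, negative; keep [-0.625, -0.5625]

-0.5625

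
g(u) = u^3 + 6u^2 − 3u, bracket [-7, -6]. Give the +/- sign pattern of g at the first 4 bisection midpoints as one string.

-+++

midpoint -6.5: g = -1.625 < 0 → [-6.5, -6]
midpoint -6.25: g = 8.984375 > 0 → [-6.5, -6.25]
midpoint -6.375: g = 3.884766 > 0 → [-6.5, -6.375]
midpoint -6.4375: g = 1.1819 > 0 → [-6.5, -6.4375]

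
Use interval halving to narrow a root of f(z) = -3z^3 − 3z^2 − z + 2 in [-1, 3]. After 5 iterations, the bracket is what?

[0.5, 0.625]

midpoint 1: f = -5 < 0 → [-1, 1]
midpoint 0: f = 2 > 0 → [0, 1]
midpoint 0.5: f = 0.375 > 0 → [0.5, 1]
midpoint 0.75: f = -1.7031 < 0 → [0.5, 0.75]
midpoint 0.625: f = -0.5293 < 0 → [0.5, 0.625]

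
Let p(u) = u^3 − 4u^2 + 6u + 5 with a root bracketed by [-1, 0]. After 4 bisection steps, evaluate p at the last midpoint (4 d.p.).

0.1814

u = -0.5 gives p = 0.875, positive; keep [-1, -0.5]
u = -0.75 gives p = -2.171875, negative; keep [-0.75, -0.5]
u = -0.625 gives p = -0.556641, negative; keep [-0.625, -0.5]
u = -0.5625 gives p = 0.1814, positive; keep [-0.625, -0.5625]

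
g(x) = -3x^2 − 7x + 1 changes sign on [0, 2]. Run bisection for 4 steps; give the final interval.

midpoint 1: g = -9 < 0 → [0, 1]
midpoint 0.5: g = -3.25 < 0 → [0, 0.5]
midpoint 0.25: g = -0.9375 < 0 → [0, 0.25]
midpoint 0.125: g = 0.0781 > 0 → [0.125, 0.25]

[0.125, 0.25]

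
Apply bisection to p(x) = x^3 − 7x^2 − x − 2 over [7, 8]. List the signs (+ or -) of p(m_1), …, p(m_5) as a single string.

x = 7.5 gives p = 18.625, positive; keep [7, 7.5]
x = 7.25 gives p = 3.890625, positive; keep [7, 7.25]
x = 7.125 gives p = -2.779297, negative; keep [7.125, 7.25]
x = 7.1875 gives p = 0.4988, positive; keep [7.125, 7.1875]
x = 7.15625 gives p = -1.1544, negative; keep [7.15625, 7.1875]

++-+-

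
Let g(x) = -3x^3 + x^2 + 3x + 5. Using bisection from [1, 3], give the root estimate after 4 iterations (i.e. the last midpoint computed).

x = 2 gives g = -9, negative; keep [1, 2]
x = 1.5 gives g = 1.625, positive; keep [1.5, 2]
x = 1.75 gives g = -2.765625, negative; keep [1.5, 1.75]
x = 1.625 gives g = -0.3574, negative; keep [1.5, 1.625]

1.625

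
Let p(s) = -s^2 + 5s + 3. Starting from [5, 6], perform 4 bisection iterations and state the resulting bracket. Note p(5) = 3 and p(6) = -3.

[5.5, 5.5625]

m = 5.5, p(m) = 0.25 (+); new bracket [5.5, 6]
m = 5.75, p(m) = -1.3125 (−); new bracket [5.5, 5.75]
m = 5.625, p(m) = -0.515625 (−); new bracket [5.5, 5.625]
m = 5.5625, p(m) = -0.1289 (−); new bracket [5.5, 5.5625]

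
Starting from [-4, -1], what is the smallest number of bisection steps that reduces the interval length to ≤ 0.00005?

16

Width after n steps is 3/2^n. Need 2^n ≥ 3/0.00005 = 60000.
2^15 = 32768 < 60000 ≤ 2^16 = 65536, so n = 16.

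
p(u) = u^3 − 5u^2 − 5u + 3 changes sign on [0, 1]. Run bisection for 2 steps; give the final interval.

[0.25, 0.5]

u = 0.5 gives p = -0.625, negative; keep [0, 0.5]
u = 0.25 gives p = 1.453125, positive; keep [0.25, 0.5]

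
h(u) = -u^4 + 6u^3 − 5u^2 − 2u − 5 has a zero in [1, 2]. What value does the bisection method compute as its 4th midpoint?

1.8125

u = 1.5 gives h = -4.0625, negative; keep [1.5, 2]
u = 1.75 gives h = -1.035156, negative; keep [1.75, 2]
u = 1.875 gives h = 0.863037, positive; keep [1.75, 1.875]
u = 1.8125 gives h = -0.117, negative; keep [1.8125, 1.875]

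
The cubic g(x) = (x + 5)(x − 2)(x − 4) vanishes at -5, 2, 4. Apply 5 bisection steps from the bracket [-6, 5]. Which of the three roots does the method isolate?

g(-0.5) = 50.625 > 0, so the root lies in [-6, -0.5]
g(-3.25) = 66.609375 > 0, so the root lies in [-6, -3.25]
g(-4.625) = 21.427734 > 0, so the root lies in [-6, -4.625]
g(-5.3125) = -21.2805 < 0, so the root lies in [-5.3125, -4.625]
g(-4.96875) = 1.9532 > 0, so the root lies in [-5.3125, -4.96875]

-5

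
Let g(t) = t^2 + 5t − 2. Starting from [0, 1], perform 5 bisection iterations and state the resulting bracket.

[0.34375, 0.375]

g(0.5) = 0.75 > 0, so the root lies in [0, 0.5]
g(0.25) = -0.6875 < 0, so the root lies in [0.25, 0.5]
g(0.375) = 0.015625 > 0, so the root lies in [0.25, 0.375]
g(0.3125) = -0.3398 < 0, so the root lies in [0.3125, 0.375]
g(0.34375) = -0.1631 < 0, so the root lies in [0.34375, 0.375]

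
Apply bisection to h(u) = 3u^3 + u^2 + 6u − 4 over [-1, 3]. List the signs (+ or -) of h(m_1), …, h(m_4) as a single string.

+--+

midpoint 1: h = 6 > 0 → [-1, 1]
midpoint 0: h = -4 < 0 → [0, 1]
midpoint 0.5: h = -0.375 < 0 → [0.5, 1]
midpoint 0.75: h = 2.3281 > 0 → [0.5, 0.75]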